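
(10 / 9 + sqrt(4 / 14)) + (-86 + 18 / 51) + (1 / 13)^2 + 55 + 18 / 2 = -530845 / 25857 + sqrt(14) / 7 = -20.00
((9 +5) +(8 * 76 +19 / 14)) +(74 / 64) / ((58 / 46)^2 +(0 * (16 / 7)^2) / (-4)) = 117567523 / 188384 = 624.08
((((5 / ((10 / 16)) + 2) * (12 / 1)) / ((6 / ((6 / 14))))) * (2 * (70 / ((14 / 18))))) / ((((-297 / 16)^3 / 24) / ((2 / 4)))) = -6553600 / 2264031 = -2.89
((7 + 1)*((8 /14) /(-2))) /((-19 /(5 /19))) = 80 /2527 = 0.03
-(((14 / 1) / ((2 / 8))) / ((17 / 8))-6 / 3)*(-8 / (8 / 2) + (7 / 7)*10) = -194.82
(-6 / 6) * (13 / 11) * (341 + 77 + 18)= -5668 / 11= -515.27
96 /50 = 48 /25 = 1.92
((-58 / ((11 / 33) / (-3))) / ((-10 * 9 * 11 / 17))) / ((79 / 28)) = -13804 / 4345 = -3.18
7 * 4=28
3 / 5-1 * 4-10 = -67 / 5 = -13.40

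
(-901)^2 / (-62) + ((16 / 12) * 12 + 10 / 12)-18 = -13094.73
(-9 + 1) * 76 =-608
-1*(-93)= 93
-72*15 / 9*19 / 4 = -570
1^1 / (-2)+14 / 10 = 9 / 10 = 0.90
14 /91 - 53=-687 /13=-52.85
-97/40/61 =-97/2440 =-0.04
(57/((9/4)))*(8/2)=304/3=101.33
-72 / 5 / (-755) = 72 / 3775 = 0.02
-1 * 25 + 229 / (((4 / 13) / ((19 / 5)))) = 56063 / 20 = 2803.15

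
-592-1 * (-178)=-414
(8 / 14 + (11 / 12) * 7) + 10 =1427 / 84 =16.99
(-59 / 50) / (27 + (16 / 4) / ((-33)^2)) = -0.04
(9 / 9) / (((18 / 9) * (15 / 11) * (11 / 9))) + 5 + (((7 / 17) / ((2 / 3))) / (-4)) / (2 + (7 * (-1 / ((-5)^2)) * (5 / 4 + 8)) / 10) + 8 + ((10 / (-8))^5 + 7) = 2600300667 / 151536640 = 17.16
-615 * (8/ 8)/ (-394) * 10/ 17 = 3075/ 3349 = 0.92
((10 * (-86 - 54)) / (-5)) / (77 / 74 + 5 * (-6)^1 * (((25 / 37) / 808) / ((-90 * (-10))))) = 50225280 / 186643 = 269.10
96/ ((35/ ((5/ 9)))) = 32/ 21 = 1.52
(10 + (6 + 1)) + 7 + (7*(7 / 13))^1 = 361 / 13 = 27.77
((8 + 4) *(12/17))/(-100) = -36/425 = -0.08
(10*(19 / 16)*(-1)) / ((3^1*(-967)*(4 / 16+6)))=19 / 29010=0.00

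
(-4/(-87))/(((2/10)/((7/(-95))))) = -28/1653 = -0.02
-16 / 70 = -8 / 35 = -0.23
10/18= 0.56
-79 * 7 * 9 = -4977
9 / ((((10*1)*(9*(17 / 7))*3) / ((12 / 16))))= 7 / 680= 0.01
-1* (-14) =14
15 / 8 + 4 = 47 / 8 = 5.88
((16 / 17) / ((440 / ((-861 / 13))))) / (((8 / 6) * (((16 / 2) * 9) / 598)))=-6601 / 7480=-0.88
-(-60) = 60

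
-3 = -3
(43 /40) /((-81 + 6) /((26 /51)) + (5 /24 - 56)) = -1677 /316535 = -0.01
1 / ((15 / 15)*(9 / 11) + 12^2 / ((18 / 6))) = 11 / 537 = 0.02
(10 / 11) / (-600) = -1 / 660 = -0.00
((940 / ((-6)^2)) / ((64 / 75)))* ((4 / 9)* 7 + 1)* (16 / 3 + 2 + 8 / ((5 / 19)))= 12303425 / 2592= 4746.69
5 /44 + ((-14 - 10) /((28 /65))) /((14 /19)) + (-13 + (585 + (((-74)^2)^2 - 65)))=64651988173 /2156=29987007.50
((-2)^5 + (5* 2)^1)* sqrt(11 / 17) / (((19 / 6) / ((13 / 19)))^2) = -133848* sqrt(187) / 2215457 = -0.83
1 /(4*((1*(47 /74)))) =37 /94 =0.39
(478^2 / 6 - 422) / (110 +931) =112976 / 3123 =36.18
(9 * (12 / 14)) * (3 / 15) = 54 / 35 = 1.54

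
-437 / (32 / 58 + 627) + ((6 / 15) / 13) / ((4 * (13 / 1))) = -0.70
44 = 44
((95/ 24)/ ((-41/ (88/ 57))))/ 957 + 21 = 674158/ 32103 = 21.00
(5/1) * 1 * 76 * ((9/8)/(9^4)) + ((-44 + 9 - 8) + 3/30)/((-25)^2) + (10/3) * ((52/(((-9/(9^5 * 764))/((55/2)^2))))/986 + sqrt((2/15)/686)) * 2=-1496884953407035969/1123115625 + 4 * sqrt(105)/441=-1332796837.64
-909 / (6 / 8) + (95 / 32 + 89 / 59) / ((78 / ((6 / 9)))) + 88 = -248278651 / 220896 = -1123.96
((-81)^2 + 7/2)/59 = 13129/118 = 111.26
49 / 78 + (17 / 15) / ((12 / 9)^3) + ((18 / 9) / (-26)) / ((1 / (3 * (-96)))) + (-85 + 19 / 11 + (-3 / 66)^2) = -90620633 / 1510080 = -60.01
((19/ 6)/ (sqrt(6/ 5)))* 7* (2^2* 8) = 647.53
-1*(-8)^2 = -64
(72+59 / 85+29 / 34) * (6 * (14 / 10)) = 262563 / 425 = 617.80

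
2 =2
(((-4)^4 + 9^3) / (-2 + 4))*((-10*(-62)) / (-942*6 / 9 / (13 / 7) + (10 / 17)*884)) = 10075 / 6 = 1679.17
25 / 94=0.27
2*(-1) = -2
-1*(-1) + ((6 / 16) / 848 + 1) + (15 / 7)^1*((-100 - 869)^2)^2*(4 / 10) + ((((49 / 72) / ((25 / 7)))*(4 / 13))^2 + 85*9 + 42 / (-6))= 307032210330092342957053 / 406289520000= 755698080349.43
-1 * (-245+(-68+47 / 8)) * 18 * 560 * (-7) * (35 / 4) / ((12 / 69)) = -4361236425 / 4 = -1090309106.25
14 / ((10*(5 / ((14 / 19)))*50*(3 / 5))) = 49 / 7125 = 0.01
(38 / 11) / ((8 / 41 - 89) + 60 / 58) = -45182 / 1147949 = -0.04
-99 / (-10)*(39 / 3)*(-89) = -114543 / 10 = -11454.30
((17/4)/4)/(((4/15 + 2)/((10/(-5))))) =-15/16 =-0.94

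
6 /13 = 0.46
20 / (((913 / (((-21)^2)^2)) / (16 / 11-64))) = -266460.08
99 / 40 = 2.48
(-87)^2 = 7569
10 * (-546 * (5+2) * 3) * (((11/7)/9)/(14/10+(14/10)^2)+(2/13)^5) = -511374595/85683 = -5968.22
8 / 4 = 2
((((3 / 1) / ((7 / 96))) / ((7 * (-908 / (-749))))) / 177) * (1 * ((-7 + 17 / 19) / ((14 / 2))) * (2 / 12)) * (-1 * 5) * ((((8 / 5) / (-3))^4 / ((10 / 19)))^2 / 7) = 3956537294848 / 58867021951171875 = 0.00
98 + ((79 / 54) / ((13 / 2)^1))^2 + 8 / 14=98.62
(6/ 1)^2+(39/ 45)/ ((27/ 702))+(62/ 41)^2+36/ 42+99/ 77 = 11113271/ 176505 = 62.96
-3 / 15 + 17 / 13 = 72 / 65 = 1.11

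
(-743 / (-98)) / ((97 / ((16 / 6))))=2972 / 14259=0.21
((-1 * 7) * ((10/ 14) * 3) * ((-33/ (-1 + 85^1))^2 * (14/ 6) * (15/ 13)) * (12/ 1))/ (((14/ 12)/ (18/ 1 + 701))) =-58724325/ 1274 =-46094.45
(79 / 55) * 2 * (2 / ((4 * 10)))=79 / 550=0.14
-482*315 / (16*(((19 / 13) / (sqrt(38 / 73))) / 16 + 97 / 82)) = -7246.37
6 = 6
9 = 9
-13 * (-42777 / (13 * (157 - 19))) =309.98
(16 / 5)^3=4096 / 125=32.77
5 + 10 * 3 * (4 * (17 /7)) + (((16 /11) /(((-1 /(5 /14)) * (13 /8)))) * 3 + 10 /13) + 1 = 297536 /1001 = 297.24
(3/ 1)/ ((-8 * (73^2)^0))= -3/ 8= -0.38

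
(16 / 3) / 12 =4 / 9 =0.44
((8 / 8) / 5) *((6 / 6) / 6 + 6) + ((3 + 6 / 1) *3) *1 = 847 / 30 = 28.23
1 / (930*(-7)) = -1 / 6510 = -0.00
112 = 112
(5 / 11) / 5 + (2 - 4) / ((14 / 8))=-81 / 77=-1.05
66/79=0.84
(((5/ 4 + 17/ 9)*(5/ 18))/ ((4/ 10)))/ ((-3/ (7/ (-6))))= 19775/ 23328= 0.85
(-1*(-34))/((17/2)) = 4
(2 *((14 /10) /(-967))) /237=-0.00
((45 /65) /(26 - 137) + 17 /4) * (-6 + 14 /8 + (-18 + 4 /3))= -2049415 /23088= -88.77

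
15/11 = 1.36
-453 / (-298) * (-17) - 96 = -36309 / 298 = -121.84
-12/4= -3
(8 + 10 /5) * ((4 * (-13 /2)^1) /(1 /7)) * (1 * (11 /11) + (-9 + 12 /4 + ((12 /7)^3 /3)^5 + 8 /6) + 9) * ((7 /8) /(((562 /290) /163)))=-204456024108375980200 /81677435773101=-2503213.06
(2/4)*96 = 48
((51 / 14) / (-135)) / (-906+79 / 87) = 493 / 16536030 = 0.00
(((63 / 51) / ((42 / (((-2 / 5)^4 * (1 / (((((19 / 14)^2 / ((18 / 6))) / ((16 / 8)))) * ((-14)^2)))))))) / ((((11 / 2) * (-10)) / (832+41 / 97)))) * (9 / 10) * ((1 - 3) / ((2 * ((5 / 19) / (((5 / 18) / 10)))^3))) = 0.00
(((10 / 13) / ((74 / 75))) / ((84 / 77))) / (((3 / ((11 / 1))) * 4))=15125 / 23088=0.66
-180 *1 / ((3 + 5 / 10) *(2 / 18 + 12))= -3240 / 763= -4.25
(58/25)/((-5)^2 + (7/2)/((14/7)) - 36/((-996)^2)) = 0.09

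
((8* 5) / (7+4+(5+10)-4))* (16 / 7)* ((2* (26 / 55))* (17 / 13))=4352 / 847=5.14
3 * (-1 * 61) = -183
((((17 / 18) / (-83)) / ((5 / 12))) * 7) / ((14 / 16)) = -272 / 1245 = -0.22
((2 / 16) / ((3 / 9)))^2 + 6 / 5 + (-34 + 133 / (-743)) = -7807653 / 237760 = -32.84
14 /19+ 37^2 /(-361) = -1103 /361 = -3.06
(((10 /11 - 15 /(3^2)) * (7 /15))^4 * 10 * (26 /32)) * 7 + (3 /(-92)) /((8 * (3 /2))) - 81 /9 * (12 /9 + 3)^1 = -1347335371903 /35349933168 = -38.11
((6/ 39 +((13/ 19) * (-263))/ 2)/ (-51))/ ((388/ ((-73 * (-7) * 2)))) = 22673581/ 4887636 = 4.64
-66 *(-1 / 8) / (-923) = -33 / 3692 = -0.01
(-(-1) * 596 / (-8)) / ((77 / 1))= -149 / 154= -0.97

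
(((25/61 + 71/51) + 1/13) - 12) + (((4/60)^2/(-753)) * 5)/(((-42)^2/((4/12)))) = -24466760090261/2417405101020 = -10.12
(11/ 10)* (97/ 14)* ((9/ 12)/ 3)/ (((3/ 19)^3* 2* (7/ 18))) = 7318553/ 11760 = 622.33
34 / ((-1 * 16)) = -17 / 8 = -2.12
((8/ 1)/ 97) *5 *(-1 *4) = -160/ 97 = -1.65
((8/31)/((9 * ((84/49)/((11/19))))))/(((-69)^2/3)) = 154/25238061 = 0.00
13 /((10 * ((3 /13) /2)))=169 /15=11.27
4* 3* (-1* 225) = -2700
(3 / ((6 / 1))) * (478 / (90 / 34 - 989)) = -4063 / 16768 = -0.24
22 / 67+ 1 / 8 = 243 / 536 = 0.45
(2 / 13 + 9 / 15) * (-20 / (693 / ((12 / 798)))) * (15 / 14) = -20 / 57057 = -0.00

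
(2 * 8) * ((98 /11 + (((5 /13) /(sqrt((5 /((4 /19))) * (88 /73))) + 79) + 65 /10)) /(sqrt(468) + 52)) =-24924 * sqrt(13) /6149 - 12 * sqrt(1983410) /1518803 + 8 * sqrt(152570) /116831 + 16616 /473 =20.53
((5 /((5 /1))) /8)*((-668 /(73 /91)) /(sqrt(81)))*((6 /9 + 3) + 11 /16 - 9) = 3388931 /63072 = 53.73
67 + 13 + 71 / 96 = 7751 / 96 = 80.74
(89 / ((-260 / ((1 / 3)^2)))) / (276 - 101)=-89 / 409500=-0.00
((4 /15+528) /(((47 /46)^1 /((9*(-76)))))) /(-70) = 5936208 /1175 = 5052.09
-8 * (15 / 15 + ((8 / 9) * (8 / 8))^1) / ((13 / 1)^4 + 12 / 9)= -136 / 257061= -0.00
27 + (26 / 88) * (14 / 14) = 1201 / 44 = 27.30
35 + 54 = 89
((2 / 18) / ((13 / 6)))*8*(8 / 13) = 0.25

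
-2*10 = -20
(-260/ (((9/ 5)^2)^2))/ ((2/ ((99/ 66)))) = -40625/ 2187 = -18.58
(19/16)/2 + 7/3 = 281/96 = 2.93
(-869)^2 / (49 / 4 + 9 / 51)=60770.35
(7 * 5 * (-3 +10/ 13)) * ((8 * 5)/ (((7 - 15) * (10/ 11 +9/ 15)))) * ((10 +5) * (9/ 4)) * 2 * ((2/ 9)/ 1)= 4186875/ 1079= 3880.33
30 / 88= 15 / 44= 0.34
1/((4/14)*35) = 1/10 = 0.10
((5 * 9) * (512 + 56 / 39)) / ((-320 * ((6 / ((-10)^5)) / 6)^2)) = -9386250000000 / 13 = -722019230769.23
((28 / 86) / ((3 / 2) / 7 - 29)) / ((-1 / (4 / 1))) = 784 / 17329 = 0.05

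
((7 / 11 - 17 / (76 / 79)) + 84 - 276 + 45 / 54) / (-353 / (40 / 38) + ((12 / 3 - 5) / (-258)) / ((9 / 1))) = 1010397015 / 1627444753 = 0.62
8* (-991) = -7928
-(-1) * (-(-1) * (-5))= -5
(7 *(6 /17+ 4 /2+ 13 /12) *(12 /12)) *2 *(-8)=-19628 /51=-384.86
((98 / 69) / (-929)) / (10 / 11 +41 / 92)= -4312 / 3820977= -0.00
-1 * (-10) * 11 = 110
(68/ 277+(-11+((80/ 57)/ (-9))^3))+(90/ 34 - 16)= -15328527742834/ 635741827173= -24.11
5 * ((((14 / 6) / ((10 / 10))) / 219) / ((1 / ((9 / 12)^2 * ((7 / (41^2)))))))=245 / 1963408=0.00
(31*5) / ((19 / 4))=620 / 19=32.63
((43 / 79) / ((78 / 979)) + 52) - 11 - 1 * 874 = -5090849 / 6162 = -826.17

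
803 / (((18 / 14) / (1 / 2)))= 5621 / 18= 312.28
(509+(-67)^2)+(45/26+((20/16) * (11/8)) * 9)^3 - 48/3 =724953885547/71991296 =10070.02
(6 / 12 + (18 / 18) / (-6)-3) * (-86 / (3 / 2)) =1376 / 9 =152.89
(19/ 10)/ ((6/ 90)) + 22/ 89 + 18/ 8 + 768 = 284443/ 356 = 799.00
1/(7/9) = 9/7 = 1.29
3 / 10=0.30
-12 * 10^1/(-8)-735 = -720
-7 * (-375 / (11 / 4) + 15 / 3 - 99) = 1612.55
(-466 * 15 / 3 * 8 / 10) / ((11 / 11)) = -1864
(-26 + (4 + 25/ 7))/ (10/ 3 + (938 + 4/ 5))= -1935/ 98924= -0.02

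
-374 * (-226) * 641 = 54179884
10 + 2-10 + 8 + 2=12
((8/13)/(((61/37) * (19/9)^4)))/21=647352/723411871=0.00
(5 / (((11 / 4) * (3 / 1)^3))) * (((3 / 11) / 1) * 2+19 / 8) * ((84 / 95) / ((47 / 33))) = 3598 / 29469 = 0.12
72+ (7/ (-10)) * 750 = -453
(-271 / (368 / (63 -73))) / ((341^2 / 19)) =25745 / 21395704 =0.00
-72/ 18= -4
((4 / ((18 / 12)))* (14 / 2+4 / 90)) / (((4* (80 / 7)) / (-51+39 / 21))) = -13631 / 675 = -20.19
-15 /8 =-1.88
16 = 16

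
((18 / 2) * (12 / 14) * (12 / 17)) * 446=289008 / 119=2428.64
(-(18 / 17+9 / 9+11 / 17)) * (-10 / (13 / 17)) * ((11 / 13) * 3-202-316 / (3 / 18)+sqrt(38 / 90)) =-12530860 / 169+92 * sqrt(95) / 39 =-74124.11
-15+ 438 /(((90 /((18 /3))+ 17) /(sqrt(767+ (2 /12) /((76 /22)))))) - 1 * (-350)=335+ 4453 * sqrt(2679) /608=714.08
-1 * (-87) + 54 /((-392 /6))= 8445 /98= 86.17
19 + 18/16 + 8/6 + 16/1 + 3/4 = 917/24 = 38.21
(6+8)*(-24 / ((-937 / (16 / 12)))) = 448 / 937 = 0.48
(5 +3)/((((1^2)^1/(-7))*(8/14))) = -98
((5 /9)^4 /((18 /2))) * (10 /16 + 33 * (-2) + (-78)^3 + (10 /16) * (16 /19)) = -45088600625 /8975448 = -5023.55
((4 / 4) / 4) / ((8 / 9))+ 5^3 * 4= 16009 / 32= 500.28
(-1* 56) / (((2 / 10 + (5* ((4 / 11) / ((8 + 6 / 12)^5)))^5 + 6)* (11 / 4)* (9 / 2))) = -0.73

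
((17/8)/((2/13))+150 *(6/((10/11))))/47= 16061/752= 21.36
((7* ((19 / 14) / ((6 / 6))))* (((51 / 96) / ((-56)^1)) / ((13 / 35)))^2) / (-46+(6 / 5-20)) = -686375 / 7176978432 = -0.00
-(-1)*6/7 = 6/7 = 0.86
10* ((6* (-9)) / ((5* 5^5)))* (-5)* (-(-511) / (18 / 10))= 6132 / 125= 49.06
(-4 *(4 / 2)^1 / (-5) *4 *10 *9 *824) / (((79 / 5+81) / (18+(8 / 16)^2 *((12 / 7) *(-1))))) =72973440 / 847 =86155.18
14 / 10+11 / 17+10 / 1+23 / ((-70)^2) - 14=-162289 / 83300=-1.95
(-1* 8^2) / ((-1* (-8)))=-8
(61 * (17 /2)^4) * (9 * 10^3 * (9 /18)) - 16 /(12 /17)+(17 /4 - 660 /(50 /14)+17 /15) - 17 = 8597441623 /6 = 1432906937.17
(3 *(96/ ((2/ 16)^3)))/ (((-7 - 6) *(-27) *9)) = 46.68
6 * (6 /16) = 9 /4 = 2.25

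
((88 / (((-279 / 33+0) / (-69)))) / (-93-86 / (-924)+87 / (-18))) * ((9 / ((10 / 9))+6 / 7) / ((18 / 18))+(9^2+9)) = -424112502 / 583265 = -727.14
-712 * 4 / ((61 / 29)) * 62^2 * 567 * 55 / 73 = -9900727562880 / 4453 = -2223383688.05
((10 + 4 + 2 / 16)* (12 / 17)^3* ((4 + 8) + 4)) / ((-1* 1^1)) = -390528 / 4913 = -79.49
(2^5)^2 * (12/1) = 12288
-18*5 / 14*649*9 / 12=-87615 / 28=-3129.11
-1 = -1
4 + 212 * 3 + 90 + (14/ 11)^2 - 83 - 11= 637.62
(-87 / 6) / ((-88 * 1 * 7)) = 29 / 1232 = 0.02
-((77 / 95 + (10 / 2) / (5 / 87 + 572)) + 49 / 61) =-467960513 / 288411355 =-1.62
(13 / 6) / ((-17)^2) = 0.01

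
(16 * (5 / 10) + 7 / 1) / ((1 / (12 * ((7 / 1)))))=1260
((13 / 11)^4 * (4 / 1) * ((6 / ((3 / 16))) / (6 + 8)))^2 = 3341233033216 / 10503585169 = 318.10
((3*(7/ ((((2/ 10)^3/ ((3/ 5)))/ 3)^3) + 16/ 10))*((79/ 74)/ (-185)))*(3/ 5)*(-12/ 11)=1700734252878/ 1882375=903504.48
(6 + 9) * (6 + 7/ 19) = 1815/ 19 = 95.53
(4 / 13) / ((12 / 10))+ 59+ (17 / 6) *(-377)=-78695 / 78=-1008.91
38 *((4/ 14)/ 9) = 76/ 63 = 1.21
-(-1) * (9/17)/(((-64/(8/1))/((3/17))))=-27/2312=-0.01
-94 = -94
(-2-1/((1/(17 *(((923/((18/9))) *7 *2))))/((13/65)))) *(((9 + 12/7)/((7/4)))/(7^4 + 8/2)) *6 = -7908984/23569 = -335.57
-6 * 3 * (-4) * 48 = 3456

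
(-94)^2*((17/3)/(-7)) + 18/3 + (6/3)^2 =-150002/21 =-7142.95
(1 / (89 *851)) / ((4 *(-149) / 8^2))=-16 / 11285111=-0.00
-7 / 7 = -1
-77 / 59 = -1.31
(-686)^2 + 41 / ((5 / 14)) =2353554 / 5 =470710.80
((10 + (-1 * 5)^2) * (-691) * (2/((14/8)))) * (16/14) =-221120/7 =-31588.57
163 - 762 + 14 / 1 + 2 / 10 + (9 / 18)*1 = -5843 / 10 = -584.30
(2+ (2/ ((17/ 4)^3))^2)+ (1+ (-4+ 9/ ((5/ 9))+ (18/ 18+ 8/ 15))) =6058775579/ 362063535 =16.73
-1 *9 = -9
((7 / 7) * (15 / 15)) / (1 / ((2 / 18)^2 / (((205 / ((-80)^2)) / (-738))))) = -2560 / 9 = -284.44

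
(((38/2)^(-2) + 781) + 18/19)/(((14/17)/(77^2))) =2032303658/361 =5629650.02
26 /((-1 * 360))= -13 /180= -0.07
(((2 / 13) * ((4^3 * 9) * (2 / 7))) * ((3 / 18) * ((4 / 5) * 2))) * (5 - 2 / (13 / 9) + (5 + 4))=503808 / 5915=85.17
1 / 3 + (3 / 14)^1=0.55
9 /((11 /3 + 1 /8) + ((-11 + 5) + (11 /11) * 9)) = 216 /163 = 1.33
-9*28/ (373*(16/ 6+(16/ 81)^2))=-59049/ 236482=-0.25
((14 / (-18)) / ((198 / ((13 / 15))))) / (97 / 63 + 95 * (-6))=637 / 106364610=0.00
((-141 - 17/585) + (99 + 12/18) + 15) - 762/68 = -747233/19890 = -37.57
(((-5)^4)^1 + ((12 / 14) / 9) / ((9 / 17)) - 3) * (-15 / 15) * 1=-117592 / 189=-622.18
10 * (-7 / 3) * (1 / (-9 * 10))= 7 / 27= 0.26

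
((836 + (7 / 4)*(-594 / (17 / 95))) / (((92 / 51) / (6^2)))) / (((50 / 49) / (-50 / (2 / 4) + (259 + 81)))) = -2684329956 / 115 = -23341999.62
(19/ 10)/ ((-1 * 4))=-19/ 40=-0.48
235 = 235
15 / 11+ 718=7913 / 11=719.36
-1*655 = -655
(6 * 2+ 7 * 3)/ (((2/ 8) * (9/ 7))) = 308/ 3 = 102.67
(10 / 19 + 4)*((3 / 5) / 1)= 258 / 95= 2.72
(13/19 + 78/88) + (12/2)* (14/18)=15643/2508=6.24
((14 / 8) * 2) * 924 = 3234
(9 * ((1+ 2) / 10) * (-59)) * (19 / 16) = -30267 / 160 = -189.17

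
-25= -25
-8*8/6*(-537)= 5728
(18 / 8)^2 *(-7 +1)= -243 / 8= -30.38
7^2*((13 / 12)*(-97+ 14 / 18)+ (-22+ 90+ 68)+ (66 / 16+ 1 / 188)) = 17853199 / 10152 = 1758.59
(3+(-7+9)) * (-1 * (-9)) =45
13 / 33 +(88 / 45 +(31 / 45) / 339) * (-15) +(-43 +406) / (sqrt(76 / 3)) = -324086 / 11187 +363 * sqrt(57) / 38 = 43.15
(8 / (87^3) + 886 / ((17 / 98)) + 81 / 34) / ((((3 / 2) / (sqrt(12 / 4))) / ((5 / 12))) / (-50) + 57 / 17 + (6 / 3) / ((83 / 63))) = 1674808653247134875 * sqrt(3) / 324001918806783516 + 11721286641258296875 / 11172479958854604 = 1058.07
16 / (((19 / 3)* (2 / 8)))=192 / 19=10.11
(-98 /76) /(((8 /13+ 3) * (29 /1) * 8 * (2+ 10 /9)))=-819 /1657408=-0.00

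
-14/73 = -0.19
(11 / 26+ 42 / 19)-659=-324245 / 494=-656.37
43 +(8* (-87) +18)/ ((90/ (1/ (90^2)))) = 5224387/ 121500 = 43.00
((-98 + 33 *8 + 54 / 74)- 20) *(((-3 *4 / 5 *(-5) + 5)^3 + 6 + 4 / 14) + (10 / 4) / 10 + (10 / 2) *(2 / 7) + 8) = 723225.60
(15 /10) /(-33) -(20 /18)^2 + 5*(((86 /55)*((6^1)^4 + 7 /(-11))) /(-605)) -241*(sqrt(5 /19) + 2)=-5929836343 /11859210 -241*sqrt(95) /19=-623.65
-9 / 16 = -0.56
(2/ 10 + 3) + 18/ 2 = 61/ 5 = 12.20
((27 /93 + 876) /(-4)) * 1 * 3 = -81495 /124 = -657.22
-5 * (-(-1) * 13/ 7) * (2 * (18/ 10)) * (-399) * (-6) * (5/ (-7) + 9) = -4641624/ 7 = -663089.14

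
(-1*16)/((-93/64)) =1024/93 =11.01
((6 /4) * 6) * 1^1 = 9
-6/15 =-2/5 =-0.40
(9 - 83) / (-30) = 37 / 15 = 2.47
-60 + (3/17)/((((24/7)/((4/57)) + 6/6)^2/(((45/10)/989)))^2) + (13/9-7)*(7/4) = -619180020019377824083/8880669609839757252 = -69.72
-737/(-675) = 737/675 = 1.09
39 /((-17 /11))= -429 /17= -25.24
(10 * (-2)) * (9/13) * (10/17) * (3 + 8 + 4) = -27000/221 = -122.17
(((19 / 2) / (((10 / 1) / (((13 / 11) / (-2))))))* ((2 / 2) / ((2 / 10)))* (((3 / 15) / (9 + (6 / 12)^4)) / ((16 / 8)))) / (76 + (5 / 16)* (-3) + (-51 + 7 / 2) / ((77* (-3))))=-82992 / 201688475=-0.00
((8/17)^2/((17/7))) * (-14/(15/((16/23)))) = -100352/1694985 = -0.06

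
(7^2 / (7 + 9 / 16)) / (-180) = -196 / 5445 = -0.04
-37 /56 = -0.66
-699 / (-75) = 233 / 25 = 9.32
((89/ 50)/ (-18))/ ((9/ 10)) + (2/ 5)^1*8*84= 217639/ 810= 268.69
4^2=16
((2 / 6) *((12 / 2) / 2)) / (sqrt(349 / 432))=12 *sqrt(1047) / 349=1.11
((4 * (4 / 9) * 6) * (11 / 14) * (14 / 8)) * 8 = 352 / 3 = 117.33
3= 3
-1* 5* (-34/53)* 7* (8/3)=9520/159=59.87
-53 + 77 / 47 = -2414 / 47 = -51.36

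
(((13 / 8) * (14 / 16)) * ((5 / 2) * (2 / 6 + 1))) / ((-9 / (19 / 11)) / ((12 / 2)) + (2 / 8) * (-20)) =-8645 / 10704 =-0.81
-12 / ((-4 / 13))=39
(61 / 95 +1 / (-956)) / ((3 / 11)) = 213477 / 90820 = 2.35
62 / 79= 0.78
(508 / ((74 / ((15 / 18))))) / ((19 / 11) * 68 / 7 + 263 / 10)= 488950 / 3681981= 0.13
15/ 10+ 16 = 35/ 2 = 17.50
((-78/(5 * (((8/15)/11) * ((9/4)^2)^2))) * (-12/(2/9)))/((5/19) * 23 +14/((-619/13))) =19570304/166239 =117.72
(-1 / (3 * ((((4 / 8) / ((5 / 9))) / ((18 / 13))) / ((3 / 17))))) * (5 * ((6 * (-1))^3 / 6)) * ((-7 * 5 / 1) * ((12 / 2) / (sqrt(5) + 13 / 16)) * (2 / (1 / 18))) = -40395.79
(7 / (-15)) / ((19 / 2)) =-14 / 285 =-0.05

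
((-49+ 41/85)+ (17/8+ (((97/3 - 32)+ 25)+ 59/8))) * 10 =-6979/51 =-136.84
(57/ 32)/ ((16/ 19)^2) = 20577/ 8192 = 2.51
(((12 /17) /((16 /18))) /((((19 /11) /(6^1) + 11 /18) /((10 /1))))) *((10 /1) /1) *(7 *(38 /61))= 35550900 /92293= 385.20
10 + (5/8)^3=5245/512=10.24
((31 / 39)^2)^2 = 923521 / 2313441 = 0.40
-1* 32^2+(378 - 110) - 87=-843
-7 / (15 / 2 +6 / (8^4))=-14336 / 15363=-0.93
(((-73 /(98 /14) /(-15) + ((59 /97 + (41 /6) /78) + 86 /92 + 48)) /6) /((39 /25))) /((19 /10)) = 45977442575 /16247364588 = 2.83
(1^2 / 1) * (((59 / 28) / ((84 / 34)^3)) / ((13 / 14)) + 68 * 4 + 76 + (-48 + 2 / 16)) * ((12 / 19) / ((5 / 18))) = 578417053 / 847210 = 682.73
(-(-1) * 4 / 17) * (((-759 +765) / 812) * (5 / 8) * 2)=15 / 6902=0.00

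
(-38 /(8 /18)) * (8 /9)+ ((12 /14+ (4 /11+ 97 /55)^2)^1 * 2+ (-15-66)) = -3096529 /21175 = -146.24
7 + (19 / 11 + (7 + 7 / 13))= 2326 / 143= 16.27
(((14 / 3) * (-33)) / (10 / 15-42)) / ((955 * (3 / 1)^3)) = 0.00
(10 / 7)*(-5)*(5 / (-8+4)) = 125 / 14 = 8.93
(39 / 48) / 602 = 13 / 9632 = 0.00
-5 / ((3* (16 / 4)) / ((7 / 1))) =-35 / 12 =-2.92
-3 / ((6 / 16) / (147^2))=-172872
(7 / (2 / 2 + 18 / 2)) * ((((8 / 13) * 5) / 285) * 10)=56 / 741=0.08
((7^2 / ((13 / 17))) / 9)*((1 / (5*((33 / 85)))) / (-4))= -14161 / 15444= -0.92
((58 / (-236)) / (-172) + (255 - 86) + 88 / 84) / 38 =72477625 / 16196208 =4.47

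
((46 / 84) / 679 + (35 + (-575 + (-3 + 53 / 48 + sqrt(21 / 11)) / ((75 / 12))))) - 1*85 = -297206291 / 475300 + 4*sqrt(231) / 275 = -625.08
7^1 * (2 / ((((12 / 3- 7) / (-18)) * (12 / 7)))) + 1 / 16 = 785 / 16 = 49.06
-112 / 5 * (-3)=336 / 5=67.20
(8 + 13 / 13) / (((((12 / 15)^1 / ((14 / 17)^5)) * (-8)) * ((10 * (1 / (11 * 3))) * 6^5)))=-184877 / 817837632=-0.00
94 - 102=-8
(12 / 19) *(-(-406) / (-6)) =-812 / 19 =-42.74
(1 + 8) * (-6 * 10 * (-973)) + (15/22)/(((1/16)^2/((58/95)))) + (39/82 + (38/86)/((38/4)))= 387278778121/736934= 525527.09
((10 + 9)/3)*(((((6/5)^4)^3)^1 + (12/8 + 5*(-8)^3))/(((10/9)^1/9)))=-638640888901389/4882812500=-130793.65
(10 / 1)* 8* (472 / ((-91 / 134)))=-5059840 / 91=-55602.64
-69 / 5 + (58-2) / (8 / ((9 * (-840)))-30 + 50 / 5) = -16.60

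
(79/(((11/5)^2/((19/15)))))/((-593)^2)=7505/127648587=0.00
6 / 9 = 2 / 3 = 0.67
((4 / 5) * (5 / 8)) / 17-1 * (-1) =1.03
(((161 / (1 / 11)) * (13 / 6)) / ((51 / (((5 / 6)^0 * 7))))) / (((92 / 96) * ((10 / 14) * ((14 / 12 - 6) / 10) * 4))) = -196196 / 493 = -397.96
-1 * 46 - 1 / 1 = -47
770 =770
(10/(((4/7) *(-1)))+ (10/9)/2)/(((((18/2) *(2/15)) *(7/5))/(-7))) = 7625/108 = 70.60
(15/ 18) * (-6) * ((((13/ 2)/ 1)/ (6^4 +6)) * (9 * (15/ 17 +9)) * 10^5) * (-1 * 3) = 351000000/ 527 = 666034.16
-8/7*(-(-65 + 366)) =344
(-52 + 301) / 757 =249 / 757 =0.33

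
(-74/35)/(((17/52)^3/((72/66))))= -124859904/1891505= -66.01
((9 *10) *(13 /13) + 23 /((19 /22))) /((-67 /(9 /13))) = -1.21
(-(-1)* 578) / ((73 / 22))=12716 / 73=174.19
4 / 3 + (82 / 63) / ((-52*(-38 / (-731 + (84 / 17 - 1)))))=25114 / 29393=0.85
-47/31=-1.52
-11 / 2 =-5.50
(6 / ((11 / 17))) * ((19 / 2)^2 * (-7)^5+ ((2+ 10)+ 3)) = -309430617 / 22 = -14065028.05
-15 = -15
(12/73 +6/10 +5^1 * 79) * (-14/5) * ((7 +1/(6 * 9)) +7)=-765461746/49275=-15534.48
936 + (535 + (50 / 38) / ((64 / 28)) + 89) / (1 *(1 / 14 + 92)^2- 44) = 117589784671 / 125620172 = 936.07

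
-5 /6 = -0.83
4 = 4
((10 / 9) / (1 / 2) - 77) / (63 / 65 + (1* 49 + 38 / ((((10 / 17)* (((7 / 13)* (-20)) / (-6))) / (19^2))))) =-3062150 / 534105729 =-0.01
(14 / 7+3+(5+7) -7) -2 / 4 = 19 / 2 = 9.50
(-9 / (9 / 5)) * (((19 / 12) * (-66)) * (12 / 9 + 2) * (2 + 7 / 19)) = 4125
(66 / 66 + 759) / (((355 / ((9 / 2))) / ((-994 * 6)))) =-57456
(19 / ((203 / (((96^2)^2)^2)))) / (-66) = -22844003334488064 / 2233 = -10230185102771.19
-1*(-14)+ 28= 42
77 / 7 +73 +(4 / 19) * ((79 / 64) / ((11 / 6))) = 140685 / 1672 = 84.14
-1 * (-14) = 14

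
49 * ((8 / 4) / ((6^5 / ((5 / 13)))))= 245 / 50544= 0.00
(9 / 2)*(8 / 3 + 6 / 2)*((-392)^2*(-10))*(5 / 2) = -97960800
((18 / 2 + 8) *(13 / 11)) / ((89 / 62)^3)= 52670488 / 7754659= 6.79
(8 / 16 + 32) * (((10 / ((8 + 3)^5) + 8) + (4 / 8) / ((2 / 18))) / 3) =261709175 / 1932612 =135.42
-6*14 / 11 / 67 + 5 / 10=569 / 1474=0.39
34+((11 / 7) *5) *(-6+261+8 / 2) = 2069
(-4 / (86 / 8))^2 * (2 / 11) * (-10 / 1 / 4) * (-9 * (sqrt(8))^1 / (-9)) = -2560 * sqrt(2) / 20339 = -0.18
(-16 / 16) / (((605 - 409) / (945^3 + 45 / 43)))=-9072017730 / 2107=-4305656.26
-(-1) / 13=1 / 13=0.08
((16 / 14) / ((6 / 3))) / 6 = 2 / 21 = 0.10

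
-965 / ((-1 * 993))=965 / 993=0.97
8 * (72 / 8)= 72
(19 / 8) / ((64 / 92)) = 437 / 128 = 3.41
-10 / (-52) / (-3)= -5 / 78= -0.06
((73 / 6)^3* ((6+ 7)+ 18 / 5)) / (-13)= -32288411 / 14040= -2299.74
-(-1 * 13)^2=-169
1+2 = 3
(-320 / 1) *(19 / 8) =-760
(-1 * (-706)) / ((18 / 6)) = 706 / 3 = 235.33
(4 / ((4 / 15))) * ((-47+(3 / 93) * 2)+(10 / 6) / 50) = -43619 / 62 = -703.53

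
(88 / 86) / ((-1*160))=-11 / 1720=-0.01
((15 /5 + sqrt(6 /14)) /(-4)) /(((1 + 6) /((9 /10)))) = -27 /280 - 9*sqrt(21) /1960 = -0.12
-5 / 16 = -0.31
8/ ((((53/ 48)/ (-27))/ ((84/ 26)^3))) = -768144384/ 116441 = -6596.85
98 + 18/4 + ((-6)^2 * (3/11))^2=48133/242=198.90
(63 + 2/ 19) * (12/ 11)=68.84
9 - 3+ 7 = 13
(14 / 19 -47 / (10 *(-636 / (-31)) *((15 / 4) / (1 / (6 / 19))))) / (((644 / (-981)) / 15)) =-161039107 / 12970160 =-12.42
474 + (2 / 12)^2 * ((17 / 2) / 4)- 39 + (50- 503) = -5167 / 288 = -17.94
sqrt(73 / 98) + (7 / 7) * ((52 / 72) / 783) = 13 / 14094 + sqrt(146) / 14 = 0.86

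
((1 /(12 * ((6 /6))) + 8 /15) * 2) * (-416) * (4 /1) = -2052.27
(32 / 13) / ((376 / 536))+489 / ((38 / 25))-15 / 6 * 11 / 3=11007173 / 34827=316.05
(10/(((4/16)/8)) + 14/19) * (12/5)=769.77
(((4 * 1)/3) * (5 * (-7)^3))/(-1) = 6860/3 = 2286.67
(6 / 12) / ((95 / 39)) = 39 / 190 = 0.21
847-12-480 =355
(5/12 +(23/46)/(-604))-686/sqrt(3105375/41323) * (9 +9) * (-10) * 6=1507/3624 +218736 * sqrt(645)/65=85465.11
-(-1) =1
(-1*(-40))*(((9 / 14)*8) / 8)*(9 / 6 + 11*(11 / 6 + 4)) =11820 / 7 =1688.57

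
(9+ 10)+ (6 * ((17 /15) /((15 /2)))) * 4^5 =71057 /75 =947.43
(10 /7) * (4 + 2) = 60 /7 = 8.57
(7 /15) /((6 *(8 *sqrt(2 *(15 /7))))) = 7 *sqrt(210) /21600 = 0.00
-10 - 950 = -960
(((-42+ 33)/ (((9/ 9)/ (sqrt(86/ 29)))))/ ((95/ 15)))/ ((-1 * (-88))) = -0.03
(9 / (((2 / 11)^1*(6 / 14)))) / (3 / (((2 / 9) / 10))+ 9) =77 / 96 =0.80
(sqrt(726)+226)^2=4972* sqrt(6)+51802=63980.86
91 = 91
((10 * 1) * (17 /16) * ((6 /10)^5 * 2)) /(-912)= -1377 /760000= -0.00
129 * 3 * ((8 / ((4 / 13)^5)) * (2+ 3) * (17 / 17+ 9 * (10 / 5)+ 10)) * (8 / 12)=6945035565 / 64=108516180.70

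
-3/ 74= -0.04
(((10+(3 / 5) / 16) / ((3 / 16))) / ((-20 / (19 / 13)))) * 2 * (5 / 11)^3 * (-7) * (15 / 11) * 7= 49.10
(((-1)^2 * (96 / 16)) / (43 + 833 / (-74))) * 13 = 1924 / 783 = 2.46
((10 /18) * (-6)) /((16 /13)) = -65 /24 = -2.71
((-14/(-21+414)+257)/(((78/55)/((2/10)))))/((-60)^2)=1110857/110354400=0.01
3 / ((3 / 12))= 12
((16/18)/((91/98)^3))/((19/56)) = 1229312/375687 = 3.27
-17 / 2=-8.50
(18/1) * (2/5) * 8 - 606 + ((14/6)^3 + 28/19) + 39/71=-97189916/182115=-533.67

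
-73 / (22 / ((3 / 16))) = -0.62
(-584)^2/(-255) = -341056/255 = -1337.47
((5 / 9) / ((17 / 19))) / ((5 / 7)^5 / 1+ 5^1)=319333 / 2667096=0.12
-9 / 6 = -3 / 2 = -1.50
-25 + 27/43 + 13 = -489/43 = -11.37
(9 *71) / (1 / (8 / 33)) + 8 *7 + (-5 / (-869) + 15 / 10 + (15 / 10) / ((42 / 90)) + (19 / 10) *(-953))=-97028161 / 60830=-1595.07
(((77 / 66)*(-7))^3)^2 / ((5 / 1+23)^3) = 40353607 / 2985984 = 13.51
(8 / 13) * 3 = 1.85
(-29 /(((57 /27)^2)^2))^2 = 36202292361 /16983563041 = 2.13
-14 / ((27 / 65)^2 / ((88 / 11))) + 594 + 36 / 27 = -39202 / 729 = -53.78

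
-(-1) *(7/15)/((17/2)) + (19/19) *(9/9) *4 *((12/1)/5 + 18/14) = 26414/1785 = 14.80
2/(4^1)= 1/2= 0.50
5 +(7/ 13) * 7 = 114/ 13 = 8.77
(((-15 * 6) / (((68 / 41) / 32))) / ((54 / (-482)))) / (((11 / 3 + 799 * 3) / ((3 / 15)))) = 1.29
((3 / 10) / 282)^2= 1 / 883600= 0.00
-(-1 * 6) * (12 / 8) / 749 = 9 / 749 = 0.01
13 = 13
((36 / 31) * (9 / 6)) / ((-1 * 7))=-54 / 217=-0.25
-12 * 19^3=-82308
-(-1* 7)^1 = 7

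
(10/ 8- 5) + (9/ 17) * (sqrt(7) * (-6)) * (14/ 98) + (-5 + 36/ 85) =-9.53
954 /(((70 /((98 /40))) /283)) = 944937 /100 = 9449.37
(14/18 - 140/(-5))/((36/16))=1036/81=12.79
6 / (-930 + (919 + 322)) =6 / 311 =0.02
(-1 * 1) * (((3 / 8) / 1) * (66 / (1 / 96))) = -2376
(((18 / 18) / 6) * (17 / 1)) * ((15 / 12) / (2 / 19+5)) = 1615 / 2328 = 0.69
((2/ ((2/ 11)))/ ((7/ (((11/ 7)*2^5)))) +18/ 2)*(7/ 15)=4313/ 105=41.08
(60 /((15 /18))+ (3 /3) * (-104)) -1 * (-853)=821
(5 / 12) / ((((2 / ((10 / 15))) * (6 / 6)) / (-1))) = -0.14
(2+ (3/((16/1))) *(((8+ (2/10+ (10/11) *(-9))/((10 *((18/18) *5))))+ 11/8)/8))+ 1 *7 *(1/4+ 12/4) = 35152107/1408000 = 24.97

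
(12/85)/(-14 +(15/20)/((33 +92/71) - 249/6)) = -8184/817615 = -0.01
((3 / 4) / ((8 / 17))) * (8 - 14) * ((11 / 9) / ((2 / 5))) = -935 / 32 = -29.22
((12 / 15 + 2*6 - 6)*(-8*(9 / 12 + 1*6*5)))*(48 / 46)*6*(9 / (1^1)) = -10839744 / 115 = -94258.64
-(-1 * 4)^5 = 1024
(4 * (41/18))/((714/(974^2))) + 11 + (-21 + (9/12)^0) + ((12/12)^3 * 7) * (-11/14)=12091.23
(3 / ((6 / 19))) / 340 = 19 / 680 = 0.03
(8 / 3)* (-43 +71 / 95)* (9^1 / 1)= -96336 / 95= -1014.06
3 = 3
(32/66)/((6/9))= 8/11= 0.73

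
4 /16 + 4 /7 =23 /28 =0.82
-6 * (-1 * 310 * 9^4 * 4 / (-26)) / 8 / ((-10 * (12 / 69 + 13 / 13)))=519777 / 26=19991.42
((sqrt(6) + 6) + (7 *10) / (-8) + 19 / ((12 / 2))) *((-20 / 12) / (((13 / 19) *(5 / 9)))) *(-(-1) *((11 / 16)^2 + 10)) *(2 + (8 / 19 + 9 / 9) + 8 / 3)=-930307 *sqrt(6) / 3328 - 4651535 / 39936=-801.20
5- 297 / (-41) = 502 / 41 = 12.24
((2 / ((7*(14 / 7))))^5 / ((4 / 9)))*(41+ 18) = 531 / 67228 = 0.01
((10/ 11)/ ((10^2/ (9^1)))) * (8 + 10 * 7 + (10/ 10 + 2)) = 729/ 110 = 6.63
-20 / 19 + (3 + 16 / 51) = 2.26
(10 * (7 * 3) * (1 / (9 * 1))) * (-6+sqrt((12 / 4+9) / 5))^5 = -306432+1714944 * sqrt(15) / 25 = -40754.02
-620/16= -155/4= -38.75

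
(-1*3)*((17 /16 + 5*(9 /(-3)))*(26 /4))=8697 /32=271.78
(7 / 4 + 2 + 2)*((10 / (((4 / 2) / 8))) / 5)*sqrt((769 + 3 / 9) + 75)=46*sqrt(7599) / 3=1336.64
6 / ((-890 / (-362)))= 1086 / 445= 2.44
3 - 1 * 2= 1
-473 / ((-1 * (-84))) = -473 / 84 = -5.63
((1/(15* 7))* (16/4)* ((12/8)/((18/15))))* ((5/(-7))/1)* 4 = -0.14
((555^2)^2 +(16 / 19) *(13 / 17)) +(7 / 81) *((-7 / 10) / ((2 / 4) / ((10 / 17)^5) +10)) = 173249240839780424339 / 1825994259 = 94879400625.64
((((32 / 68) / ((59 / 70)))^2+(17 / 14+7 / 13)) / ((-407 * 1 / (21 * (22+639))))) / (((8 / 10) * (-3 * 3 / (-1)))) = -416421264885 / 42582348952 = -9.78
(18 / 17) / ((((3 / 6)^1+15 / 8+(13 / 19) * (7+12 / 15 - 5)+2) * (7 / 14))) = 27360 / 81277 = 0.34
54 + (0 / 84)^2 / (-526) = 54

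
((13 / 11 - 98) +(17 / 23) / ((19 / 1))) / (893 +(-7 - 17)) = -465218 / 4177283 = -0.11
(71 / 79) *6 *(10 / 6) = 710 / 79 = 8.99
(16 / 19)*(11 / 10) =88 / 95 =0.93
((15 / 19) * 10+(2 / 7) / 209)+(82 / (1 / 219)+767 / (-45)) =62192771 / 3465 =17948.85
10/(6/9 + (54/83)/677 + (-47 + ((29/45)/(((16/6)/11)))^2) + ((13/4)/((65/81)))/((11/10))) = -89006544000/316719266539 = -0.28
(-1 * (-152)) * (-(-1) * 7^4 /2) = 182476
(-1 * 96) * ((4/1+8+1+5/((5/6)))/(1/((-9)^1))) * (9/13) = 147744/13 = 11364.92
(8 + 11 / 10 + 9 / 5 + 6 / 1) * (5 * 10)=845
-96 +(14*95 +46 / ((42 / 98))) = 4024 / 3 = 1341.33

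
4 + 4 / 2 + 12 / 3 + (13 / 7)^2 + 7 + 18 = 1884 / 49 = 38.45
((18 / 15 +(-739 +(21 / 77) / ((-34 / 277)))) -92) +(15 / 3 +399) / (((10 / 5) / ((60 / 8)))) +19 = 701.98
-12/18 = -2/3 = -0.67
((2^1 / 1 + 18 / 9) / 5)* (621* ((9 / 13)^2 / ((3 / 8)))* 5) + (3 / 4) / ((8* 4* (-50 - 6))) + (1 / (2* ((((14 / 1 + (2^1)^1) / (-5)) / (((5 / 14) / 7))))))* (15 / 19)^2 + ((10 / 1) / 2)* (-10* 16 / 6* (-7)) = 37727402940385 / 9183562752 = 4108.14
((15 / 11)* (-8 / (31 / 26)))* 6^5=-24261120 / 341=-71146.98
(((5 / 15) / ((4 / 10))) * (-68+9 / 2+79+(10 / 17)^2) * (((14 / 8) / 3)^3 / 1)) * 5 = 26179475 / 1997568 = 13.11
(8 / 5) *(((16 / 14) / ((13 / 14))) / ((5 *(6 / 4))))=256 / 975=0.26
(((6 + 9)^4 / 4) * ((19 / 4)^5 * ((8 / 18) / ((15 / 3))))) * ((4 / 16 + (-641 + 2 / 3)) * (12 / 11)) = -21396280971375 / 11264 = -1899527785.10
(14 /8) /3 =7 /12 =0.58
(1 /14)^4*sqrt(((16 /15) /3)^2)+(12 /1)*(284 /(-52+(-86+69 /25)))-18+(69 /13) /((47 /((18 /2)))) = -64049236142 /1518356385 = -42.18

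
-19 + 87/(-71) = -1436/71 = -20.23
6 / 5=1.20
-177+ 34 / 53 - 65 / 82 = -769899 / 4346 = -177.15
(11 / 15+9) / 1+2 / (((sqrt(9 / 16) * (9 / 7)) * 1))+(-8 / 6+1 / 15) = 1423 / 135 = 10.54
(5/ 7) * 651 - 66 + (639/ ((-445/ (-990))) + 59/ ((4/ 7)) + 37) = 698061/ 356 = 1960.85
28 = 28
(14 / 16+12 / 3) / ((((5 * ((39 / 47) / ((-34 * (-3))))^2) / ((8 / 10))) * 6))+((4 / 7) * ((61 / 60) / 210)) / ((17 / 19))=9572199661 / 4873050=1964.31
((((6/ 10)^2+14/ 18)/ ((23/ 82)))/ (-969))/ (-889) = 20992/ 4457957175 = 0.00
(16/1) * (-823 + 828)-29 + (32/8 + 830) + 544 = 1429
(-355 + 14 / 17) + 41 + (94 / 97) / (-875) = -451876098 / 1442875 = -313.18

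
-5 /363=-0.01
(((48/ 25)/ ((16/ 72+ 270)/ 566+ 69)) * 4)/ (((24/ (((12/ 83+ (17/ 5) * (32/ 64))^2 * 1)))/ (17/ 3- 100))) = -1126352955174/ 761919094375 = -1.48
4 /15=0.27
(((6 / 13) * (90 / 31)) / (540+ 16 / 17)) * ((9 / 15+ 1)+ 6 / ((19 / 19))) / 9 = 102 / 48763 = 0.00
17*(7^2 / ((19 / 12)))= 9996 / 19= 526.11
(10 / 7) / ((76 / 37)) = 185 / 266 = 0.70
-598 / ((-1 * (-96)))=-299 / 48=-6.23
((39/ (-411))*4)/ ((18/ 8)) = -208/ 1233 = -0.17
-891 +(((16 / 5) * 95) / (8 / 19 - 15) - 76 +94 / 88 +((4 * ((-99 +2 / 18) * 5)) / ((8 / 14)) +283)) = -456855653 / 109692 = -4164.89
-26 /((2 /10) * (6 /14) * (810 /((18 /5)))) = -182 /135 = -1.35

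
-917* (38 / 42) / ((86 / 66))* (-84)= 2299836 / 43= 53484.56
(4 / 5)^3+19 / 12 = 3143 / 1500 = 2.10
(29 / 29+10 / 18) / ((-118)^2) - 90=-90.00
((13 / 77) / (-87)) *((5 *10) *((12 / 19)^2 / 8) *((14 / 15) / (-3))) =520 / 345477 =0.00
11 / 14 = 0.79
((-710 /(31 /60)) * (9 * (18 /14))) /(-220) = 172530 /2387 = 72.28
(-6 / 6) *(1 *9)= -9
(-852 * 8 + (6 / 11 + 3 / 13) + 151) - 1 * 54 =-960706 / 143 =-6718.22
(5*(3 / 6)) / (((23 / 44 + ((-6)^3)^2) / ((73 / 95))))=1606 / 39004853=0.00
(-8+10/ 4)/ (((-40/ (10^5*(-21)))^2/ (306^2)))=-1419463237500000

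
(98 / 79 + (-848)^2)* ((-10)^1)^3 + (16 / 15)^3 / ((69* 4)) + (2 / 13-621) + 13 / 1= -171983242343780102 / 239162625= -719105848.35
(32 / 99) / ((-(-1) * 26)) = 16 / 1287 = 0.01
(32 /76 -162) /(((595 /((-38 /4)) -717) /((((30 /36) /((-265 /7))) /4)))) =-10745 /9421068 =-0.00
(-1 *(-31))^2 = 961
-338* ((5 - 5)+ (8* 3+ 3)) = -9126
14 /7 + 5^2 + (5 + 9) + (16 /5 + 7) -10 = 206 /5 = 41.20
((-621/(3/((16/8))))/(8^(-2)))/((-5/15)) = 79488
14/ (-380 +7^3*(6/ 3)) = 7/ 153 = 0.05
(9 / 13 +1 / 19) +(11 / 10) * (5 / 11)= 615 / 494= 1.24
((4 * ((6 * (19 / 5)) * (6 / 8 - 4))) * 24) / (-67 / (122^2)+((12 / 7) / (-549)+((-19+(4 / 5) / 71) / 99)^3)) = 132401075143397860800 / 273237744481811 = 484563.64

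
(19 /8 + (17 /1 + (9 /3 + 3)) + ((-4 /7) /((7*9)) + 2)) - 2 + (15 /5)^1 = 100075 /3528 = 28.37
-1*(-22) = 22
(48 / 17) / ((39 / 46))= 736 / 221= 3.33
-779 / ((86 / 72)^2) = -1009584 / 1849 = -546.02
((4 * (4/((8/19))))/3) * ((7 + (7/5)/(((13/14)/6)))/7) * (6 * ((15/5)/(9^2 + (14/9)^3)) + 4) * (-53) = -78110585284/12049635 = -6482.40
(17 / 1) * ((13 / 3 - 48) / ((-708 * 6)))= 2227 / 12744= 0.17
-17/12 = -1.42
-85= -85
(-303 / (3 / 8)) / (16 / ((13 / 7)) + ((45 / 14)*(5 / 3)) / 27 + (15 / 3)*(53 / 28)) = -2647008 / 59879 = -44.21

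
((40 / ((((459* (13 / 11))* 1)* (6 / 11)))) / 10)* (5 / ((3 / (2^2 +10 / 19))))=104060 / 1020357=0.10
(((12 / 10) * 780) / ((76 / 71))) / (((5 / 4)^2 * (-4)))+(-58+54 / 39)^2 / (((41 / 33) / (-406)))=-3447840902424 / 3291275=-1047569.99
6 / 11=0.55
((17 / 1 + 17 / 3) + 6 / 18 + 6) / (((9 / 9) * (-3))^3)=-29 / 27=-1.07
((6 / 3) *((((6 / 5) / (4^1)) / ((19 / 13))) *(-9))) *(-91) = 31941 / 95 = 336.22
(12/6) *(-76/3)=-152/3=-50.67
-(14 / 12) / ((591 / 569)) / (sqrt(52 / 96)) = -1.53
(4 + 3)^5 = 16807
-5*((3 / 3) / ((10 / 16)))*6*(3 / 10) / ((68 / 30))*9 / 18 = -54 / 17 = -3.18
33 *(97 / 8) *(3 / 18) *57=60819 / 16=3801.19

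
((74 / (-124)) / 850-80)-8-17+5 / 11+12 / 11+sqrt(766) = -59973007 / 579700+sqrt(766) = -75.78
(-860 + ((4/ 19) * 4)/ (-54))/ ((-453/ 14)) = 6176632/ 232389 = 26.58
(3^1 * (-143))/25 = -429/25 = -17.16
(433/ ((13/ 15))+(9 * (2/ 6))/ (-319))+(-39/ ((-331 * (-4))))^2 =3631937680803/ 7269591472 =499.61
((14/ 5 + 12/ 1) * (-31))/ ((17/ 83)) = -190402/ 85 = -2240.02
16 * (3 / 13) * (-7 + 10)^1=144 / 13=11.08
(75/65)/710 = 3/1846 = 0.00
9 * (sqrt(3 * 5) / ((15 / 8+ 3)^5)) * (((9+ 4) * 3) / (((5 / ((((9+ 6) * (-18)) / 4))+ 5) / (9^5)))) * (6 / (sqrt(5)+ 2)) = -69657034752 * sqrt(15) / 3798613+ 174142586880 * sqrt(3) / 3798613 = 8382.87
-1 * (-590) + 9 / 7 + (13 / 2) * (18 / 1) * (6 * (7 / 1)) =38537 / 7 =5505.29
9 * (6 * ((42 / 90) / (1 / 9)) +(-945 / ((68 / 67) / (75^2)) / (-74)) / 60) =10843.26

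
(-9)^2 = 81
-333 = -333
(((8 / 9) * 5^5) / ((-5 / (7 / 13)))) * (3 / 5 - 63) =56000 / 3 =18666.67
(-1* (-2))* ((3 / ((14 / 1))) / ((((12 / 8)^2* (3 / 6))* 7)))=8 / 147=0.05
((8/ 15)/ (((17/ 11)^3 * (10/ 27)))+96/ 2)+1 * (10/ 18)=48.95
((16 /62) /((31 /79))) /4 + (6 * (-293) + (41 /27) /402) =-18335405719 /10430694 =-1757.83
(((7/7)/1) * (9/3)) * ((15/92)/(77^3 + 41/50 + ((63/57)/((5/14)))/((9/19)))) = 3375/3150128438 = 0.00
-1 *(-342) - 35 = 307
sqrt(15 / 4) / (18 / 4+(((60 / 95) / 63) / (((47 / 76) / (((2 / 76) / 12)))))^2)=3165075081 * sqrt(15) / 28485675737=0.43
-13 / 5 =-2.60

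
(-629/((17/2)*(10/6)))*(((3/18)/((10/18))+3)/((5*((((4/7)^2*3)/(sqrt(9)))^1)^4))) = -21116466063/8192000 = -2577.69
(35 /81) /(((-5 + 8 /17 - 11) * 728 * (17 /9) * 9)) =-5 /2223936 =-0.00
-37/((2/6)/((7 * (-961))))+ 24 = 746721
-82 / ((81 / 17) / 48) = -22304 / 27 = -826.07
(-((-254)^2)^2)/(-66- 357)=4162314256/423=9839986.42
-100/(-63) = 100/63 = 1.59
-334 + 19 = -315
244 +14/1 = 258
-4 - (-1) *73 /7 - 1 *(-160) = 1165 /7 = 166.43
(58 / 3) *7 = 406 / 3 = 135.33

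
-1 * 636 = -636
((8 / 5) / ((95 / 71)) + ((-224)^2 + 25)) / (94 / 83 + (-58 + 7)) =-1979221569 / 1966025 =-1006.71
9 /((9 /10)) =10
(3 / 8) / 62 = 3 / 496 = 0.01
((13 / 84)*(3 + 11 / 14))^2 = 474721 / 1382976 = 0.34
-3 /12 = -1 /4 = -0.25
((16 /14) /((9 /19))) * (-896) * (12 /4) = -19456 /3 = -6485.33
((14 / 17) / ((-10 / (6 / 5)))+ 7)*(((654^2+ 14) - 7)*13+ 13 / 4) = 65234639197 / 1700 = 38373317.17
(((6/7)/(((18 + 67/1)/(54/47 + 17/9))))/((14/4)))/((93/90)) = 10280/1213681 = 0.01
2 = 2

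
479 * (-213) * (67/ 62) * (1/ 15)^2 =-2278603/ 4650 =-490.02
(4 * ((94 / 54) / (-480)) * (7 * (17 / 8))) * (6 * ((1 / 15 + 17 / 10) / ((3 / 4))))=-296429 / 97200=-3.05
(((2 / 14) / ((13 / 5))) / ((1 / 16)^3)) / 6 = 10240 / 273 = 37.51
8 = 8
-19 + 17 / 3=-40 / 3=-13.33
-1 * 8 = -8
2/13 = 0.15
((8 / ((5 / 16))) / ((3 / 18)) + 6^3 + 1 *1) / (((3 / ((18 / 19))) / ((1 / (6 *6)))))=1853 / 570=3.25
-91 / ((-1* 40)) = 91 / 40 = 2.28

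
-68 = -68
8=8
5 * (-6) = -30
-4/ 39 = -0.10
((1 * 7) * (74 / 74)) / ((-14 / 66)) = -33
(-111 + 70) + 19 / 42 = -1703 / 42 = -40.55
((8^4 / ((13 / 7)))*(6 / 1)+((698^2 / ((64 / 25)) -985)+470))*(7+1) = 42230717 / 26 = 1624258.35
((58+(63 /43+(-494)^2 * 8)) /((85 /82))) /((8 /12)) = 10325965743 /3655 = 2825161.63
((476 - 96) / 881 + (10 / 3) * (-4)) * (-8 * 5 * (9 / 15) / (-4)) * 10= -682000 / 881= -774.12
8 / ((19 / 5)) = 40 / 19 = 2.11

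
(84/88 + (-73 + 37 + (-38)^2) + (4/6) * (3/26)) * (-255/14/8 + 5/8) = -10650265/4576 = -2327.42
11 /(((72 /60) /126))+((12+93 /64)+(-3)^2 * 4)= 77085 /64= 1204.45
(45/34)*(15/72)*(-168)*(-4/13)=3150/221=14.25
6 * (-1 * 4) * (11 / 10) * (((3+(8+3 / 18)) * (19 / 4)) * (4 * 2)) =-56012 / 5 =-11202.40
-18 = -18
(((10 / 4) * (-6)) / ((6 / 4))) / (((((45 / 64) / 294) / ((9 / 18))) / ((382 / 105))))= -342272 / 45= -7606.04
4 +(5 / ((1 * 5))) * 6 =10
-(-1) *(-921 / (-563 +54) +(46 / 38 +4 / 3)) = 126302 / 29013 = 4.35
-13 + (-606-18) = -637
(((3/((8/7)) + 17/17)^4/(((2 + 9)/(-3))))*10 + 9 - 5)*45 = -473359635/22528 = -21012.06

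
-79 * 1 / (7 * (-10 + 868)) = -79 / 6006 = -0.01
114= 114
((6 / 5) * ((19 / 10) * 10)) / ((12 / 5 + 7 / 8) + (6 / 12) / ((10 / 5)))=304 / 47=6.47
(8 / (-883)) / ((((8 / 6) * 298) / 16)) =-48 / 131567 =-0.00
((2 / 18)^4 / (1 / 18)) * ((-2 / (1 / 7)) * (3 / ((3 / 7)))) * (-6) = 392 / 243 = 1.61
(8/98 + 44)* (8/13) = 17280/637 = 27.13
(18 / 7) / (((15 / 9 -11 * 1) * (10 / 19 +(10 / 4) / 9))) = -4617 / 13475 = -0.34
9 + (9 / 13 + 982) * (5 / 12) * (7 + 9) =255851 / 39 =6560.28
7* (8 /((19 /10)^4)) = 560000 /130321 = 4.30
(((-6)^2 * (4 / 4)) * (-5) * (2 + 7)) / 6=-270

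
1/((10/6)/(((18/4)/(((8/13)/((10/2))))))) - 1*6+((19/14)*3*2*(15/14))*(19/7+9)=648345/5488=118.14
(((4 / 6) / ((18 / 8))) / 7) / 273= 0.00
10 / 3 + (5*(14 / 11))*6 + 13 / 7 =10019 / 231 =43.37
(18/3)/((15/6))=12/5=2.40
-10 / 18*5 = -25 / 9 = -2.78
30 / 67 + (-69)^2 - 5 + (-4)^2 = 319754 / 67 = 4772.45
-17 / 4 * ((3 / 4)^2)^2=-1377 / 1024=-1.34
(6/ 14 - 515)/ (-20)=1801/ 70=25.73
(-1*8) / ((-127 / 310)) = 2480 / 127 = 19.53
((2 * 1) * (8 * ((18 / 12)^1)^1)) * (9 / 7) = 216 / 7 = 30.86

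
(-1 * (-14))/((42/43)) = 43/3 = 14.33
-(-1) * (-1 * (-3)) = 3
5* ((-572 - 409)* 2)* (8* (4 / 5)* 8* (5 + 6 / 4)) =-3264768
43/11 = 3.91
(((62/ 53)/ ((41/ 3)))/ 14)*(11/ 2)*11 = 11253/ 30422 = 0.37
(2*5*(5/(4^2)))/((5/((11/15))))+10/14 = 197/168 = 1.17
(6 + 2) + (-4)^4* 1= 264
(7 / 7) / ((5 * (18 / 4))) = 2 / 45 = 0.04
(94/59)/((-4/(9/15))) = -141/590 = -0.24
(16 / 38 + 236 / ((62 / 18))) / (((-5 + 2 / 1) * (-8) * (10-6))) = 10151 / 14136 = 0.72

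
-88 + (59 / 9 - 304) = -3469 / 9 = -385.44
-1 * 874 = -874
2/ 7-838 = -5864/ 7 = -837.71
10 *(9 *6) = 540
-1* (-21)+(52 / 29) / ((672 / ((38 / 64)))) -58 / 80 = 20.28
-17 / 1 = -17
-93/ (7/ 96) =-8928/ 7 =-1275.43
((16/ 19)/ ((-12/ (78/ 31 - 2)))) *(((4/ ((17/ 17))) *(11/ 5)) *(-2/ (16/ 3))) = 352/ 2945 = 0.12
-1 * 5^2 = -25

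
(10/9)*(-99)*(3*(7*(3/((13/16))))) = -110880/13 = -8529.23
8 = 8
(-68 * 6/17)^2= 576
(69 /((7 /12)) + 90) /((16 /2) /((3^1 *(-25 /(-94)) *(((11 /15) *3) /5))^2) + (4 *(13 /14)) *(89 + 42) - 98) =793881 /1728448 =0.46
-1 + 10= 9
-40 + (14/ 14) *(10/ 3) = -110/ 3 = -36.67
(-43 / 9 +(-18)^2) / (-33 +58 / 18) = -10.72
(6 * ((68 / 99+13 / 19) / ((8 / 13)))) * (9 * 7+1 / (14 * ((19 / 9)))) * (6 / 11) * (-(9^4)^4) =-1041670127383715332661769 / 1223068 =-851686191923683174.33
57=57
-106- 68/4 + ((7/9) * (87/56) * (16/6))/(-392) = -433973/3528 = -123.01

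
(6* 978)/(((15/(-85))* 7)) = -33252/7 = -4750.29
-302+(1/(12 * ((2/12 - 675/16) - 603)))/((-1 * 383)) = -3581135022/11858063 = -302.00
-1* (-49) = 49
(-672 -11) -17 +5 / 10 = -1399 / 2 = -699.50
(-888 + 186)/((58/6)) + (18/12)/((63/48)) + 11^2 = 10053/203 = 49.52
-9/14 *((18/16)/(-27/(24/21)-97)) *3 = 243/13510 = 0.02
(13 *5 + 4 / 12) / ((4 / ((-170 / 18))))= -4165 / 27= -154.26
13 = 13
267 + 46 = 313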